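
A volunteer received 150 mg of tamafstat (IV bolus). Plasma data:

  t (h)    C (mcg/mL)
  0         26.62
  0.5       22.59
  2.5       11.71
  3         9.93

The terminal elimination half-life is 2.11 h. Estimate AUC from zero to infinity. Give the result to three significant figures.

AUC = 82.2 mcg/mL·h

Trapezoidal AUC_0→3:
  [0→0.5]: (26.62+22.59)/2 × 0.5 = 12.3025
  [0.5→2.5]: (22.59+11.71)/2 × 2 = 34.3
  [2.5→3]: (11.71+9.93)/2 × 0.5 = 5.41
  Sum = 52.0125 mcg/mL·h
k_e = ln2 / t½ = 0.693147 / 2.11 = 0.3285 h^-1
Extrapolated tail: C_last / k_e = 9.93 / 0.3285 = 30.228
AUC_0→∞ = 52.0125 + 30.228 = 82.2405 mcg/mL·h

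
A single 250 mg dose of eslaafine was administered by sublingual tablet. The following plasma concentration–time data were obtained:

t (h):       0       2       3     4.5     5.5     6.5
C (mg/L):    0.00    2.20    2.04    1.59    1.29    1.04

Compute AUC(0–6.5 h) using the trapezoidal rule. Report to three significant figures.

Trapezoidal AUC_0→6.5:
  [0→2]: (0.00+2.20)/2 × 2 = 2.2
  [2→3]: (2.20+2.04)/2 × 1 = 2.12
  [3→4.5]: (2.04+1.59)/2 × 1.5 = 2.7225
  [4.5→5.5]: (1.59+1.29)/2 × 1 = 1.44
  [5.5→6.5]: (1.29+1.04)/2 × 1 = 1.165
  Sum = 9.6475 mg/L·h

AUC = 9.65 mg/L·h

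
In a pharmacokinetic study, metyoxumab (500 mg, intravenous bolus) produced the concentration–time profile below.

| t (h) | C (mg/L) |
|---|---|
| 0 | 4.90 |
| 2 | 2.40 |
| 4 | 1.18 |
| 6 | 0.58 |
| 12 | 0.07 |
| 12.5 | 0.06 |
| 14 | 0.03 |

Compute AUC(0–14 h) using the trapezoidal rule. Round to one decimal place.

Trapezoidal AUC_0→14:
  [0→2]: (4.90+2.40)/2 × 2 = 7.3
  [2→4]: (2.40+1.18)/2 × 2 = 3.58
  [4→6]: (1.18+0.58)/2 × 2 = 1.76
  [6→12]: (0.58+0.07)/2 × 6 = 1.95
  [12→12.5]: (0.07+0.06)/2 × 0.5 = 0.0325
  [12.5→14]: (0.06+0.03)/2 × 1.5 = 0.0675
  Sum = 14.69 mg/L·h

AUC = 14.7 mg/L·h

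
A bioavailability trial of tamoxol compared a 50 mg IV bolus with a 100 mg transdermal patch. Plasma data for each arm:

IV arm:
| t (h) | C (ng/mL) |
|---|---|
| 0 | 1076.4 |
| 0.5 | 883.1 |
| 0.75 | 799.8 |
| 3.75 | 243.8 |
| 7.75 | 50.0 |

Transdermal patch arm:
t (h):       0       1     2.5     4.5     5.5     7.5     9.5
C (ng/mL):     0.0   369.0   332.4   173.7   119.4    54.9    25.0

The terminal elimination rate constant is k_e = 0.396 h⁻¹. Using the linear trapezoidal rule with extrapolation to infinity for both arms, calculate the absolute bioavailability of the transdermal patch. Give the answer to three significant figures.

F = 0.282

Trapezoidal AUC_0→7.75 (IV):
  [0→0.5]: (1076.4+883.1)/2 × 0.5 = 489.875
  [0.5→0.75]: (883.1+799.8)/2 × 0.25 = 210.3625
  [0.75→3.75]: (799.8+243.8)/2 × 3 = 1565.4
  [3.75→7.75]: (243.8+50.0)/2 × 4 = 587.6
  Sum = 2853.2375 ng/mL·h
IV tail: 50.0/0.396 = 126.263; AUC_iv,0→∞ = 2853.2375 + 126.263 = 2979.5005 ng/mL·h
Trapezoidal AUC_0→9.5 (transdermal patch):
  [0→1]: (0.0+369.0)/2 × 1 = 184.5
  [1→2.5]: (369.0+332.4)/2 × 1.5 = 526.05
  [2.5→4.5]: (332.4+173.7)/2 × 2 = 506.1
  [4.5→5.5]: (173.7+119.4)/2 × 1 = 146.55
  [5.5→7.5]: (119.4+54.9)/2 × 2 = 174.3
  [7.5→9.5]: (54.9+25.0)/2 × 2 = 79.9
  Sum = 1617.4 ng/mL·h
transdermal patch tail: 25.0/0.396 = 63.131; AUC_ev,0→∞ = 1617.4 + 63.131 = 1680.531 ng/mL·h
F = (AUC_ev/D_ev)/(AUC_iv/D_iv) = (1680.531/100)/(2979.5005/50) = 16.80531/59.59001 = 0.2820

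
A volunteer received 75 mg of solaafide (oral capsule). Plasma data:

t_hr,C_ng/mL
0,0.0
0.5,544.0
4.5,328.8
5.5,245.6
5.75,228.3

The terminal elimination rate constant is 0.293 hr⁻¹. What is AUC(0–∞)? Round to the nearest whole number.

AUC = 3007 ng/mL·hr

Trapezoidal AUC_0→5.75:
  [0→0.5]: (0.0+544.0)/2 × 0.5 = 136.0
  [0.5→4.5]: (544.0+328.8)/2 × 4 = 1745.6
  [4.5→5.5]: (328.8+245.6)/2 × 1 = 287.2
  [5.5→5.75]: (245.6+228.3)/2 × 0.25 = 59.2375
  Sum = 2228.0375 ng/mL·hr
Extrapolated tail: C_last / k_e = 228.3 / 0.293 = 779.181
AUC_0→∞ = 2228.0375 + 779.181 = 3007.2185 ng/mL·hr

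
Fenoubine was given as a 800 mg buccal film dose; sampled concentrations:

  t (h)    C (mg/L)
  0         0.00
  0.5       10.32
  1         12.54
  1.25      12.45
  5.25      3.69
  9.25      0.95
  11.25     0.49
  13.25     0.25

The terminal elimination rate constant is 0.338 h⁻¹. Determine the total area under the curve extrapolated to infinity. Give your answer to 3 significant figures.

Trapezoidal AUC_0→13.25:
  [0→0.5]: (0.00+10.32)/2 × 0.5 = 2.58
  [0.5→1]: (10.32+12.54)/2 × 0.5 = 5.715
  [1→1.25]: (12.54+12.45)/2 × 0.25 = 3.12375
  [1.25→5.25]: (12.45+3.69)/2 × 4 = 32.28
  [5.25→9.25]: (3.69+0.95)/2 × 4 = 9.28
  [9.25→11.25]: (0.95+0.49)/2 × 2 = 1.44
  [11.25→13.25]: (0.49+0.25)/2 × 2 = 0.74
  Sum = 55.15875 mg/L·h
Extrapolated tail: C_last / k_e = 0.25 / 0.338 = 0.740
AUC_0→∞ = 55.15875 + 0.740 = 55.89875 mg/L·h

AUC = 55.9 mg/L·h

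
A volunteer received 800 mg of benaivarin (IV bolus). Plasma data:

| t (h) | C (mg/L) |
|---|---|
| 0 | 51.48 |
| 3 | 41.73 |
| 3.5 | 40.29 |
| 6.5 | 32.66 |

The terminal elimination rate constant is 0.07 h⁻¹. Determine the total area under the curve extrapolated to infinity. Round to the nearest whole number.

AUC = 736 mg/L·h

Trapezoidal AUC_0→6.5:
  [0→3]: (51.48+41.73)/2 × 3 = 139.815
  [3→3.5]: (41.73+40.29)/2 × 0.5 = 20.505
  [3.5→6.5]: (40.29+32.66)/2 × 3 = 109.425
  Sum = 269.745 mg/L·h
Extrapolated tail: C_last / k_e = 32.66 / 0.07 = 466.571
AUC_0→∞ = 269.745 + 466.571 = 736.316 mg/L·h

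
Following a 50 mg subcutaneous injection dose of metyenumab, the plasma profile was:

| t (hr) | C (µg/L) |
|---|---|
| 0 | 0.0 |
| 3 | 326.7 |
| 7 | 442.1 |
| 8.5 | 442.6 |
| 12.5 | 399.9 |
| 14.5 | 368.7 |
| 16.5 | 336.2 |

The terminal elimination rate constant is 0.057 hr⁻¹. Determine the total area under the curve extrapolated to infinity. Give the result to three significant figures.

AUC = 11700 µg/L·hr

Trapezoidal AUC_0→16.5:
  [0→3]: (0.0+326.7)/2 × 3 = 490.05
  [3→7]: (326.7+442.1)/2 × 4 = 1537.6
  [7→8.5]: (442.1+442.6)/2 × 1.5 = 663.525
  [8.5→12.5]: (442.6+399.9)/2 × 4 = 1685.0
  [12.5→14.5]: (399.9+368.7)/2 × 2 = 768.6
  [14.5→16.5]: (368.7+336.2)/2 × 2 = 704.9
  Sum = 5849.675 µg/L·hr
Extrapolated tail: C_last / k_e = 336.2 / 0.057 = 5898.246
AUC_0→∞ = 5849.675 + 5898.246 = 11747.921 µg/L·hr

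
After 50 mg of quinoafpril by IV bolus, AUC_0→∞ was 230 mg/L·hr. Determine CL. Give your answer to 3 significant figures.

CL = Dose_iv / AUC_0→∞
   = 50 / 230 = 0.217391 L/hr

CL = 0.217 L/hr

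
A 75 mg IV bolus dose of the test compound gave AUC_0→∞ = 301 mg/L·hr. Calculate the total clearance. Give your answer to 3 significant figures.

CL = Dose_iv / AUC_0→∞
   = 75 / 301 = 0.249169 L/hr

CL = 0.249 L/hr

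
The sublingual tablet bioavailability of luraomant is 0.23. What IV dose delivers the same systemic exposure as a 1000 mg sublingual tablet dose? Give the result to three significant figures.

D_iv = 230 mg

Systemic exposure from an extravascular dose = F × D_ev, so the equivalent IV dose is F × D_ev.
D_iv = F × D_ev = 0.23 × 1000 = 230 mg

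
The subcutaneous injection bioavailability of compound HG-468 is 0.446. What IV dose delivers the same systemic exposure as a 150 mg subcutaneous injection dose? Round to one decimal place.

Systemic exposure from an extravascular dose = F × D_ev, so the equivalent IV dose is F × D_ev.
D_iv = F × D_ev = 0.446 × 150 = 66.9 mg

D_iv = 66.9 mg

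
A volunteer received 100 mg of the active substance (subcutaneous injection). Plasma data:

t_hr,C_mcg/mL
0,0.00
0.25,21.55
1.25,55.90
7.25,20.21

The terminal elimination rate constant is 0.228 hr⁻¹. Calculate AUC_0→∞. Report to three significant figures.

Trapezoidal AUC_0→7.25:
  [0→0.25]: (0.00+21.55)/2 × 0.25 = 2.69375
  [0.25→1.25]: (21.55+55.90)/2 × 1 = 38.725
  [1.25→7.25]: (55.90+20.21)/2 × 6 = 228.33
  Sum = 269.74875 mcg/mL·hr
Extrapolated tail: C_last / k_e = 20.21 / 0.228 = 88.640
AUC_0→∞ = 269.74875 + 88.640 = 358.38875 mcg/mL·hr

AUC = 358 mcg/mL·hr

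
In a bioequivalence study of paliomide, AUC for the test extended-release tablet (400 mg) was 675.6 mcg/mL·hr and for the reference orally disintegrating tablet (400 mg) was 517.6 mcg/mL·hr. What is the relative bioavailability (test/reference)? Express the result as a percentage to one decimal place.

F_rel = (AUC_test/D_test) / (AUC_ref/D_ref)
      = (675.6/400) / (517.6/400)
      = 1.689 / 1.294 = 1.3053 = 130.53%

F_rel = 130.5%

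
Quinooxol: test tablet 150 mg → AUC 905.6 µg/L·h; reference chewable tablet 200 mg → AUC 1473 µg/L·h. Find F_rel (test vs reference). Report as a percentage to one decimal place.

F_rel = (AUC_test/D_test) / (AUC_ref/D_ref)
      = (905.6/150) / (1473/200)
      = 6.03733 / 7.365 = 0.8197 = 81.97%

F_rel = 82.0%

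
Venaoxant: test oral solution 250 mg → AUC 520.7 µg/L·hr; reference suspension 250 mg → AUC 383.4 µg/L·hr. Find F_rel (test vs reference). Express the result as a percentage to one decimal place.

F_rel = (AUC_test/D_test) / (AUC_ref/D_ref)
      = (520.7/250) / (383.4/250)
      = 2.0828 / 1.5336 = 1.3581 = 135.81%

F_rel = 135.8%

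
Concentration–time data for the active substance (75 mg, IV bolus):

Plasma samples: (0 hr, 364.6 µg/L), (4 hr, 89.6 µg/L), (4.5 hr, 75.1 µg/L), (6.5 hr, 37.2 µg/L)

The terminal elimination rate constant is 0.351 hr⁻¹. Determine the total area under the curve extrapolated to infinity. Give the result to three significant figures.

Trapezoidal AUC_0→6.5:
  [0→4]: (364.6+89.6)/2 × 4 = 908.4
  [4→4.5]: (89.6+75.1)/2 × 0.5 = 41.175
  [4.5→6.5]: (75.1+37.2)/2 × 2 = 112.3
  Sum = 1061.875 µg/L·hr
Extrapolated tail: C_last / k_e = 37.2 / 0.351 = 105.983
AUC_0→∞ = 1061.875 + 105.983 = 1167.858 µg/L·hr

AUC = 1170 µg/L·hr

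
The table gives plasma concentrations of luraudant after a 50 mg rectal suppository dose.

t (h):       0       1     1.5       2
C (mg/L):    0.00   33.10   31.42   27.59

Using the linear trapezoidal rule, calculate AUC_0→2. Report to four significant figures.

AUC = 47.43 mg/L·h

Trapezoidal AUC_0→2:
  [0→1]: (0.00+33.10)/2 × 1 = 16.55
  [1→1.5]: (33.10+31.42)/2 × 0.5 = 16.13
  [1.5→2]: (31.42+27.59)/2 × 0.5 = 14.7525
  Sum = 47.4325 mg/L·h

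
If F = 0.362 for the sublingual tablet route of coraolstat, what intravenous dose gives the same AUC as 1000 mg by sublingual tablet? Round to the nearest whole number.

Systemic exposure from an extravascular dose = F × D_ev, so the equivalent IV dose is F × D_ev.
D_iv = F × D_ev = 0.362 × 1000 = 362 mg

D_iv = 362 mg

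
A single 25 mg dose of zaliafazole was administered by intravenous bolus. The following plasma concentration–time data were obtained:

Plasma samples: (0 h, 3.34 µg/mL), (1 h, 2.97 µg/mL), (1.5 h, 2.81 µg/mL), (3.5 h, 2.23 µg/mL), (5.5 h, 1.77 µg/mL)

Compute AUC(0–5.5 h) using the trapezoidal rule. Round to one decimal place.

Trapezoidal AUC_0→5.5:
  [0→1]: (3.34+2.97)/2 × 1 = 3.155
  [1→1.5]: (2.97+2.81)/2 × 0.5 = 1.445
  [1.5→3.5]: (2.81+2.23)/2 × 2 = 5.04
  [3.5→5.5]: (2.23+1.77)/2 × 2 = 4.0
  Sum = 13.64 µg/mL·h

AUC = 13.6 µg/mL·h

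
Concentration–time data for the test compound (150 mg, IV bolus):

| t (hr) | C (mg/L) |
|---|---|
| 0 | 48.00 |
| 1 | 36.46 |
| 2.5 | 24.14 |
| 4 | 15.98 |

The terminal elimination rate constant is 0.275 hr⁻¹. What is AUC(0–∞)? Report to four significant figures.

AUC = 175.9 mg/L·hr

Trapezoidal AUC_0→4:
  [0→1]: (48.00+36.46)/2 × 1 = 42.23
  [1→2.5]: (36.46+24.14)/2 × 1.5 = 45.45
  [2.5→4]: (24.14+15.98)/2 × 1.5 = 30.09
  Sum = 117.77 mg/L·hr
Extrapolated tail: C_last / k_e = 15.98 / 0.275 = 58.109
AUC_0→∞ = 117.77 + 58.109 = 175.879 mg/L·hr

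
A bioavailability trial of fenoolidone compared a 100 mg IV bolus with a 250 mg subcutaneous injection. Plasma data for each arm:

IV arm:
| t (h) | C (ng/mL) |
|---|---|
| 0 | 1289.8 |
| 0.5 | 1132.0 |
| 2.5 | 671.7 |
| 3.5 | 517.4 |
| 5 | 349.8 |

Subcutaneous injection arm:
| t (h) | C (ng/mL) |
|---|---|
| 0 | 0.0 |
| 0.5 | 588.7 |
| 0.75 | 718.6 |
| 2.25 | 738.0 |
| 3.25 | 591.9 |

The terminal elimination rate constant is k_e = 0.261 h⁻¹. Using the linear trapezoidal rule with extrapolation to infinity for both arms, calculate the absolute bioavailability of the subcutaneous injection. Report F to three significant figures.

F = 0.347

Trapezoidal AUC_0→5 (IV):
  [0→0.5]: (1289.8+1132.0)/2 × 0.5 = 605.45
  [0.5→2.5]: (1132.0+671.7)/2 × 2 = 1803.7
  [2.5→3.5]: (671.7+517.4)/2 × 1 = 594.55
  [3.5→5]: (517.4+349.8)/2 × 1.5 = 650.4
  Sum = 3654.1 ng/mL·h
IV tail: 349.8/0.261 = 1340.230; AUC_iv,0→∞ = 3654.1 + 1340.230 = 4994.33 ng/mL·h
Trapezoidal AUC_0→3.25 (subcutaneous injection):
  [0→0.5]: (0.0+588.7)/2 × 0.5 = 147.175
  [0.5→0.75]: (588.7+718.6)/2 × 0.25 = 163.4125
  [0.75→2.25]: (718.6+738.0)/2 × 1.5 = 1092.45
  [2.25→3.25]: (738.0+591.9)/2 × 1 = 664.95
  Sum = 2067.9875 ng/mL·h
subcutaneous injection tail: 591.9/0.261 = 2267.816; AUC_ev,0→∞ = 2067.9875 + 2267.816 = 4335.8035 ng/mL·h
F = (AUC_ev/D_ev)/(AUC_iv/D_iv) = (4335.8035/250)/(4994.33/100) = 17.343214/49.9433 = 0.3473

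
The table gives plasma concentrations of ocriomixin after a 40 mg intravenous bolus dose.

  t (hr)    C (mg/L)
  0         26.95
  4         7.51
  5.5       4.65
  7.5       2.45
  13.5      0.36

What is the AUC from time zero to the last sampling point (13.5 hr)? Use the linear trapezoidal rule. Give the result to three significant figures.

Trapezoidal AUC_0→13.5:
  [0→4]: (26.95+7.51)/2 × 4 = 68.92
  [4→5.5]: (7.51+4.65)/2 × 1.5 = 9.12
  [5.5→7.5]: (4.65+2.45)/2 × 2 = 7.1
  [7.5→13.5]: (2.45+0.36)/2 × 6 = 8.43
  Sum = 93.57 mg/L·hr

AUC = 93.6 mg/L·hr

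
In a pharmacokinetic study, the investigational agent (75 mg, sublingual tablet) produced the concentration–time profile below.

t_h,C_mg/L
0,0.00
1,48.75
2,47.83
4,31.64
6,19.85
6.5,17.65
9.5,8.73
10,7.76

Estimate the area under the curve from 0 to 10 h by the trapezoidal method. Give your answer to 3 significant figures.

AUC = 257 mg/L·h

Trapezoidal AUC_0→10:
  [0→1]: (0.00+48.75)/2 × 1 = 24.375
  [1→2]: (48.75+47.83)/2 × 1 = 48.29
  [2→4]: (47.83+31.64)/2 × 2 = 79.47
  [4→6]: (31.64+19.85)/2 × 2 = 51.49
  [6→6.5]: (19.85+17.65)/2 × 0.5 = 9.375
  [6.5→9.5]: (17.65+8.73)/2 × 3 = 39.57
  [9.5→10]: (8.73+7.76)/2 × 0.5 = 4.1225
  Sum = 256.6925 mg/L·h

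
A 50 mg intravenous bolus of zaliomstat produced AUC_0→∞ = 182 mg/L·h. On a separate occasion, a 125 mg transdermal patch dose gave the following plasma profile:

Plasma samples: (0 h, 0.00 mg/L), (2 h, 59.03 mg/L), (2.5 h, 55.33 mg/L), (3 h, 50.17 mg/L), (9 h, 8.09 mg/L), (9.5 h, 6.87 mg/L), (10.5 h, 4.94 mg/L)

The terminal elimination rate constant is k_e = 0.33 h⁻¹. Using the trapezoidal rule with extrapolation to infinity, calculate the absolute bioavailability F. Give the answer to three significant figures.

F = 0.689

Trapezoidal AUC_0→10.5 (transdermal patch):
  [0→2]: (0.00+59.03)/2 × 2 = 59.03
  [2→2.5]: (59.03+55.33)/2 × 0.5 = 28.59
  [2.5→3]: (55.33+50.17)/2 × 0.5 = 26.375
  [3→9]: (50.17+8.09)/2 × 6 = 174.78
  [9→9.5]: (8.09+6.87)/2 × 0.5 = 3.74
  [9.5→10.5]: (6.87+4.94)/2 × 1 = 5.905
  Sum = 298.42 mg/L·h
Tail: C_last/k_e = 4.94/0.33 = 14.970
AUC_0→∞ (transdermal patch) = 298.42 + 14.970 = 313.39 mg/L·h
F = (AUC_ev/D_ev)/(AUC_iv/D_iv) = (313.39/125)/(182/50) = 2.50712/3.64 = 0.6888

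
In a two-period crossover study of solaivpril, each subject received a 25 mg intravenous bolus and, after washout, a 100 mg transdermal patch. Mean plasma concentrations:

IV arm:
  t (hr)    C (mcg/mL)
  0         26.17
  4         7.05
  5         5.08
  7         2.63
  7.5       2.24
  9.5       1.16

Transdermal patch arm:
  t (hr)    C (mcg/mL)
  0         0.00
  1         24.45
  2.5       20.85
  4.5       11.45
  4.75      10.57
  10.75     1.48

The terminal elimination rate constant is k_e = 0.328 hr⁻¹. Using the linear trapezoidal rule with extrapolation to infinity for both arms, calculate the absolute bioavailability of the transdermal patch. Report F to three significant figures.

Trapezoidal AUC_0→9.5 (IV):
  [0→4]: (26.17+7.05)/2 × 4 = 66.44
  [4→5]: (7.05+5.08)/2 × 1 = 6.065
  [5→7]: (5.08+2.63)/2 × 2 = 7.71
  [7→7.5]: (2.63+2.24)/2 × 0.5 = 1.2175
  [7.5→9.5]: (2.24+1.16)/2 × 2 = 3.4
  Sum = 84.8325 mcg/mL·hr
IV tail: 1.16/0.328 = 3.537; AUC_iv,0→∞ = 84.8325 + 3.537 = 88.3695 mcg/mL·hr
Trapezoidal AUC_0→10.75 (transdermal patch):
  [0→1]: (0.00+24.45)/2 × 1 = 12.225
  [1→2.5]: (24.45+20.85)/2 × 1.5 = 33.975
  [2.5→4.5]: (20.85+11.45)/2 × 2 = 32.3
  [4.5→4.75]: (11.45+10.57)/2 × 0.25 = 2.7525
  [4.75→10.75]: (10.57+1.48)/2 × 6 = 36.15
  Sum = 117.4025 mcg/mL·hr
transdermal patch tail: 1.48/0.328 = 4.512; AUC_ev,0→∞ = 117.4025 + 4.512 = 121.9145 mcg/mL·hr
F = (AUC_ev/D_ev)/(AUC_iv/D_iv) = (121.9145/100)/(88.3695/25) = 1.219145/3.53478 = 0.3449

F = 0.345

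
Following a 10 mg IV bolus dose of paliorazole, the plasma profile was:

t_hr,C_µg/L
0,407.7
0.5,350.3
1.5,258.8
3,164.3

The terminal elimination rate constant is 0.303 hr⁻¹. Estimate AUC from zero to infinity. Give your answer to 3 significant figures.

Trapezoidal AUC_0→3:
  [0→0.5]: (407.7+350.3)/2 × 0.5 = 189.5
  [0.5→1.5]: (350.3+258.8)/2 × 1 = 304.55
  [1.5→3]: (258.8+164.3)/2 × 1.5 = 317.325
  Sum = 811.375 µg/L·hr
Extrapolated tail: C_last / k_e = 164.3 / 0.303 = 542.244
AUC_0→∞ = 811.375 + 542.244 = 1353.619 µg/L·hr

AUC = 1350 µg/L·hr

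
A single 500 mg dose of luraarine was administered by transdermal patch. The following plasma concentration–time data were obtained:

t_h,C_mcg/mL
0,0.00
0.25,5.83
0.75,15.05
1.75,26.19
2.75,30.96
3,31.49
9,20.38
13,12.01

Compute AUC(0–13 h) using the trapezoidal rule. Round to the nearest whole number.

AUC = 283 mcg/mL·h

Trapezoidal AUC_0→13:
  [0→0.25]: (0.00+5.83)/2 × 0.25 = 0.72875
  [0.25→0.75]: (5.83+15.05)/2 × 0.5 = 5.22
  [0.75→1.75]: (15.05+26.19)/2 × 1 = 20.62
  [1.75→2.75]: (26.19+30.96)/2 × 1 = 28.575
  [2.75→3]: (30.96+31.49)/2 × 0.25 = 7.80625
  [3→9]: (31.49+20.38)/2 × 6 = 155.61
  [9→13]: (20.38+12.01)/2 × 4 = 64.78
  Sum = 283.34 mcg/mL·h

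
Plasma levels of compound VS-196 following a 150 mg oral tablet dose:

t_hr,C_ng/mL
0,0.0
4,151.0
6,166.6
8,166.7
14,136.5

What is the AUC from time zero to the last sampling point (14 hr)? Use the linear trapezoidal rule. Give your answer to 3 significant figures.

AUC = 1860 ng/mL·hr

Trapezoidal AUC_0→14:
  [0→4]: (0.0+151.0)/2 × 4 = 302.0
  [4→6]: (151.0+166.6)/2 × 2 = 317.6
  [6→8]: (166.6+166.7)/2 × 2 = 333.3
  [8→14]: (166.7+136.5)/2 × 6 = 909.6
  Sum = 1862.5 ng/mL·hr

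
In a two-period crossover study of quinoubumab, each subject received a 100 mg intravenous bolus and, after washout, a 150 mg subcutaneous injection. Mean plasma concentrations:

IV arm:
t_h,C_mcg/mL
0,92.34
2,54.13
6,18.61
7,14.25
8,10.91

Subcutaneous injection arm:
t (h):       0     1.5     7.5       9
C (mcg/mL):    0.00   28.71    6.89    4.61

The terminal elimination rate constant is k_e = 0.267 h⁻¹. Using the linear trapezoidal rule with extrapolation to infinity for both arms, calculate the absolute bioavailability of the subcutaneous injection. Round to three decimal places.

F = 0.284

Trapezoidal AUC_0→8 (IV):
  [0→2]: (92.34+54.13)/2 × 2 = 146.47
  [2→6]: (54.13+18.61)/2 × 4 = 145.48
  [6→7]: (18.61+14.25)/2 × 1 = 16.43
  [7→8]: (14.25+10.91)/2 × 1 = 12.58
  Sum = 320.96 mcg/mL·h
IV tail: 10.91/0.267 = 40.861; AUC_iv,0→∞ = 320.96 + 40.861 = 361.821 mcg/mL·h
Trapezoidal AUC_0→9 (subcutaneous injection):
  [0→1.5]: (0.00+28.71)/2 × 1.5 = 21.5325
  [1.5→7.5]: (28.71+6.89)/2 × 6 = 106.8
  [7.5→9]: (6.89+4.61)/2 × 1.5 = 8.625
  Sum = 136.9575 mcg/mL·h
subcutaneous injection tail: 4.61/0.267 = 17.266; AUC_ev,0→∞ = 136.9575 + 17.266 = 154.2235 mcg/mL·h
F = (AUC_ev/D_ev)/(AUC_iv/D_iv) = (154.2235/150)/(361.821/100) = 1.02816/3.61821 = 0.2842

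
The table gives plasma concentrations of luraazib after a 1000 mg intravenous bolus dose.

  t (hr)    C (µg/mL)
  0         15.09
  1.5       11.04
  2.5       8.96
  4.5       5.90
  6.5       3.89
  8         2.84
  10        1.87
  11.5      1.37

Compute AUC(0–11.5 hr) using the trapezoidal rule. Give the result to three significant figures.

Trapezoidal AUC_0→11.5:
  [0→1.5]: (15.09+11.04)/2 × 1.5 = 19.5975
  [1.5→2.5]: (11.04+8.96)/2 × 1 = 10.0
  [2.5→4.5]: (8.96+5.90)/2 × 2 = 14.86
  [4.5→6.5]: (5.90+3.89)/2 × 2 = 9.79
  [6.5→8]: (3.89+2.84)/2 × 1.5 = 5.0475
  [8→10]: (2.84+1.87)/2 × 2 = 4.71
  [10→11.5]: (1.87+1.37)/2 × 1.5 = 2.43
  Sum = 66.435 µg/mL·hr

AUC = 66.4 µg/mL·hr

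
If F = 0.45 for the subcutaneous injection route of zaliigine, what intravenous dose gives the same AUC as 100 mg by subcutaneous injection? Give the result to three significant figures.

D_iv = 45.0 mg

Systemic exposure from an extravascular dose = F × D_ev, so the equivalent IV dose is F × D_ev.
D_iv = F × D_ev = 0.45 × 100 = 45 mg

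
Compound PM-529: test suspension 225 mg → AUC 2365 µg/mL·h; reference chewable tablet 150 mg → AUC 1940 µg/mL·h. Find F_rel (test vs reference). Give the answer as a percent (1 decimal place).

F_rel = (AUC_test/D_test) / (AUC_ref/D_ref)
      = (2365/225) / (1940/150)
      = 10.5111 / 12.9333 = 0.8127 = 81.27%

F_rel = 81.3%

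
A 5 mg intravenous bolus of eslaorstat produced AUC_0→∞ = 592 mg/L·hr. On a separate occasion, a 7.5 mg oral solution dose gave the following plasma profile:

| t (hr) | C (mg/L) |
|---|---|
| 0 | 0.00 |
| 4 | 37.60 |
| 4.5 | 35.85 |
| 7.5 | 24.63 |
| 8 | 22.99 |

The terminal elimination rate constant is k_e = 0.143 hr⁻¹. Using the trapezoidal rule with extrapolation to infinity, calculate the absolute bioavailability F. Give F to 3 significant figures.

F = 0.402

Trapezoidal AUC_0→8 (oral solution):
  [0→4]: (0.00+37.60)/2 × 4 = 75.2
  [4→4.5]: (37.60+35.85)/2 × 0.5 = 18.3625
  [4.5→7.5]: (35.85+24.63)/2 × 3 = 90.72
  [7.5→8]: (24.63+22.99)/2 × 0.5 = 11.905
  Sum = 196.1875 mg/L·hr
Tail: C_last/k_e = 22.99/0.143 = 160.769
AUC_0→∞ (oral solution) = 196.1875 + 160.769 = 356.9565 mg/L·hr
F = (AUC_ev/D_ev)/(AUC_iv/D_iv) = (356.9565/7.5)/(592/5) = 47.5942/118.4 = 0.4020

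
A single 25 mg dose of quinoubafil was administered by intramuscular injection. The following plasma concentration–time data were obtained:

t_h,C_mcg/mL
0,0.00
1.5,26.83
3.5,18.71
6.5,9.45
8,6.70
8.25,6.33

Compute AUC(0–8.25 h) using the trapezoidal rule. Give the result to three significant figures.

Trapezoidal AUC_0→8.25:
  [0→1.5]: (0.00+26.83)/2 × 1.5 = 20.1225
  [1.5→3.5]: (26.83+18.71)/2 × 2 = 45.54
  [3.5→6.5]: (18.71+9.45)/2 × 3 = 42.24
  [6.5→8]: (9.45+6.70)/2 × 1.5 = 12.1125
  [8→8.25]: (6.70+6.33)/2 × 0.25 = 1.62875
  Sum = 121.64375 mcg/mL·h

AUC = 122 mcg/mL·h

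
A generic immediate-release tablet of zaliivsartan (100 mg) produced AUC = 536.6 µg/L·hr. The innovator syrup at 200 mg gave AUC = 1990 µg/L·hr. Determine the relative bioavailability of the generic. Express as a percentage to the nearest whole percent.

F_rel = (AUC_test/D_test) / (AUC_ref/D_ref)
      = (536.6/100) / (1990/200)
      = 5.366 / 9.95 = 0.5393 = 53.93%

F_rel = 54%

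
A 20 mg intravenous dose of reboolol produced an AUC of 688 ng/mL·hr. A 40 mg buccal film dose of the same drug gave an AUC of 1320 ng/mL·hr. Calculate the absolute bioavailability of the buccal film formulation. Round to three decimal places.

F = 0.959

F = (AUC_ev / D_ev) / (AUC_iv / D_iv)
  = (1320/40) / (688/20)
  = 33 / 34.4 = 0.9593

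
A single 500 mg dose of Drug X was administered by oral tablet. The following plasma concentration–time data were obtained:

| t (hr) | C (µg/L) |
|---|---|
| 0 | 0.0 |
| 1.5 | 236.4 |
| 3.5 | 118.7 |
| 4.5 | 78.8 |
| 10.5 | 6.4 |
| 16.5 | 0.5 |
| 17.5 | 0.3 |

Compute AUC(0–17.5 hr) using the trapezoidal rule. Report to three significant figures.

Trapezoidal AUC_0→17.5:
  [0→1.5]: (0.0+236.4)/2 × 1.5 = 177.3
  [1.5→3.5]: (236.4+118.7)/2 × 2 = 355.1
  [3.5→4.5]: (118.7+78.8)/2 × 1 = 98.75
  [4.5→10.5]: (78.8+6.4)/2 × 6 = 255.6
  [10.5→16.5]: (6.4+0.5)/2 × 6 = 20.7
  [16.5→17.5]: (0.5+0.3)/2 × 1 = 0.4
  Sum = 907.85 µg/L·hr

AUC = 908 µg/L·hr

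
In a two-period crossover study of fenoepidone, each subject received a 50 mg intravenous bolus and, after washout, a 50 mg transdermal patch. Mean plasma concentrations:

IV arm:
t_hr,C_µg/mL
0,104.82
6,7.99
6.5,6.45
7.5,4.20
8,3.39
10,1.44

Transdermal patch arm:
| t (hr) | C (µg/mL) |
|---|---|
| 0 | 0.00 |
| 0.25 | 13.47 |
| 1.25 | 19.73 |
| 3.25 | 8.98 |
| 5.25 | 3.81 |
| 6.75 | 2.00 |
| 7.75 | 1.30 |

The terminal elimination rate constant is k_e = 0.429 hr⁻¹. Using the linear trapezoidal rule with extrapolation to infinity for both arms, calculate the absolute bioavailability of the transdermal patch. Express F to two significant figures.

Trapezoidal AUC_0→10 (IV):
  [0→6]: (104.82+7.99)/2 × 6 = 338.43
  [6→6.5]: (7.99+6.45)/2 × 0.5 = 3.61
  [6.5→7.5]: (6.45+4.20)/2 × 1 = 5.325
  [7.5→8]: (4.20+3.39)/2 × 0.5 = 1.8975
  [8→10]: (3.39+1.44)/2 × 2 = 4.83
  Sum = 354.0925 µg/mL·hr
IV tail: 1.44/0.429 = 3.357; AUC_iv,0→∞ = 354.0925 + 3.357 = 357.4495 µg/mL·hr
Trapezoidal AUC_0→7.75 (transdermal patch):
  [0→0.25]: (0.00+13.47)/2 × 0.25 = 1.68375
  [0.25→1.25]: (13.47+19.73)/2 × 1 = 16.6
  [1.25→3.25]: (19.73+8.98)/2 × 2 = 28.71
  [3.25→5.25]: (8.98+3.81)/2 × 2 = 12.79
  [5.25→6.75]: (3.81+2.00)/2 × 1.5 = 4.3575
  [6.75→7.75]: (2.00+1.30)/2 × 1 = 1.65
  Sum = 65.79125 µg/mL·hr
transdermal patch tail: 1.30/0.429 = 3.030; AUC_ev,0→∞ = 65.79125 + 3.030 = 68.82125 µg/mL·hr
F = (AUC_ev/D_ev)/(AUC_iv/D_iv) = (68.82125/50)/(357.4495/50) = 1.376425/7.14899 = 0.1925

F = 0.19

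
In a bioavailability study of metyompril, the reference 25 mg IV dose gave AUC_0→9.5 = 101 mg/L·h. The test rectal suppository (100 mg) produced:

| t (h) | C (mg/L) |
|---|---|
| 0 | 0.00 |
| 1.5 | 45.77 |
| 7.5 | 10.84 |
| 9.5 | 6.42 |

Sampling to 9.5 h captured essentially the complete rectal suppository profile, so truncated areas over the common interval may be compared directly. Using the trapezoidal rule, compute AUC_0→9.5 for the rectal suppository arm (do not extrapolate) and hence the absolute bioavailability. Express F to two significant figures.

F = 0.55

Trapezoidal AUC_0→9.5 (rectal suppository):
  [0→1.5]: (0.00+45.77)/2 × 1.5 = 34.3275
  [1.5→7.5]: (45.77+10.84)/2 × 6 = 169.83
  [7.5→9.5]: (10.84+6.42)/2 × 2 = 17.26
  Sum = 221.4175 mg/L·h
F = (AUC_ev/D_ev)/(AUC_iv/D_iv) = (221.4175/100)/(101/25) = 2.214175/4.04 = 0.5481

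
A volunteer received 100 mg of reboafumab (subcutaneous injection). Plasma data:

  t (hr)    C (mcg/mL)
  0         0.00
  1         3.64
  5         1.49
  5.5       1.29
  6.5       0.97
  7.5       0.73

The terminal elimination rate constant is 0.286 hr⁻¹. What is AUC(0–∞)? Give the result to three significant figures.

AUC = 17.3 mcg/mL·hr

Trapezoidal AUC_0→7.5:
  [0→1]: (0.00+3.64)/2 × 1 = 1.82
  [1→5]: (3.64+1.49)/2 × 4 = 10.26
  [5→5.5]: (1.49+1.29)/2 × 0.5 = 0.695
  [5.5→6.5]: (1.29+0.97)/2 × 1 = 1.13
  [6.5→7.5]: (0.97+0.73)/2 × 1 = 0.85
  Sum = 14.755 mcg/mL·hr
Extrapolated tail: C_last / k_e = 0.73 / 0.286 = 2.552
AUC_0→∞ = 14.755 + 2.552 = 17.307 mcg/mL·hr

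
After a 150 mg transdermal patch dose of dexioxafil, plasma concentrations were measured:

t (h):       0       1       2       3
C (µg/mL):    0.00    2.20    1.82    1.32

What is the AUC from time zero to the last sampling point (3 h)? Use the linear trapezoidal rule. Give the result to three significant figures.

Trapezoidal AUC_0→3:
  [0→1]: (0.00+2.20)/2 × 1 = 1.1
  [1→2]: (2.20+1.82)/2 × 1 = 2.01
  [2→3]: (1.82+1.32)/2 × 1 = 1.57
  Sum = 4.68 µg/mL·h

AUC = 4.68 µg/mL·h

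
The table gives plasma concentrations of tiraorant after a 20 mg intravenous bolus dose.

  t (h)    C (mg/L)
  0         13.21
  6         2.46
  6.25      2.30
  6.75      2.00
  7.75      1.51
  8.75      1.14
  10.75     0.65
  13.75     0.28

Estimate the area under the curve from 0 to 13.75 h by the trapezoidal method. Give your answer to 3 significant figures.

Trapezoidal AUC_0→13.75:
  [0→6]: (13.21+2.46)/2 × 6 = 47.01
  [6→6.25]: (2.46+2.30)/2 × 0.25 = 0.595
  [6.25→6.75]: (2.30+2.00)/2 × 0.5 = 1.075
  [6.75→7.75]: (2.00+1.51)/2 × 1 = 1.755
  [7.75→8.75]: (1.51+1.14)/2 × 1 = 1.325
  [8.75→10.75]: (1.14+0.65)/2 × 2 = 1.79
  [10.75→13.75]: (0.65+0.28)/2 × 3 = 1.395
  Sum = 54.945 mg/L·h

AUC = 54.9 mg/L·h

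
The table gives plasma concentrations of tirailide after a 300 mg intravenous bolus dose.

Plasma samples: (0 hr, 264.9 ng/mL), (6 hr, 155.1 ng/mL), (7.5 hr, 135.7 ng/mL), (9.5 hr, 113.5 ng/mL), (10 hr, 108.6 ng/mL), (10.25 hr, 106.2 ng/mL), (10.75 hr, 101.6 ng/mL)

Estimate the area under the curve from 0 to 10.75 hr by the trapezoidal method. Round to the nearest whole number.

Trapezoidal AUC_0→10.75:
  [0→6]: (264.9+155.1)/2 × 6 = 1260.0
  [6→7.5]: (155.1+135.7)/2 × 1.5 = 218.1
  [7.5→9.5]: (135.7+113.5)/2 × 2 = 249.2
  [9.5→10]: (113.5+108.6)/2 × 0.5 = 55.525
  [10→10.25]: (108.6+106.2)/2 × 0.25 = 26.85
  [10.25→10.75]: (106.2+101.6)/2 × 0.5 = 51.95
  Sum = 1861.625 ng/mL·hr

AUC = 1862 ng/mL·hr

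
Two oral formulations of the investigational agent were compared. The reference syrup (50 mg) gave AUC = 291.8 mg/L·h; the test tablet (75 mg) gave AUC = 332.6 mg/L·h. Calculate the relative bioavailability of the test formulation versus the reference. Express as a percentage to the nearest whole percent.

F_rel = (AUC_test/D_test) / (AUC_ref/D_ref)
      = (332.6/75) / (291.8/50)
      = 4.43467 / 5.836 = 0.7599 = 75.99%

F_rel = 76%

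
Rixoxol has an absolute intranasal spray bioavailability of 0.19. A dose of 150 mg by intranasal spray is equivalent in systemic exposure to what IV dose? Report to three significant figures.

Systemic exposure from an extravascular dose = F × D_ev, so the equivalent IV dose is F × D_ev.
D_iv = F × D_ev = 0.19 × 150 = 28.5 mg

D_iv = 28.5 mg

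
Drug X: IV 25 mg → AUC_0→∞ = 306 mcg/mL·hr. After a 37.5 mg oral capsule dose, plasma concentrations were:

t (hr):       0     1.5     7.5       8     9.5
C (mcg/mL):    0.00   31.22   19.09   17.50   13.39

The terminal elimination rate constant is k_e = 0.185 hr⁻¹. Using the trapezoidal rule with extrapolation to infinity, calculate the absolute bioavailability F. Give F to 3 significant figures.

F = 0.608

Trapezoidal AUC_0→9.5 (oral capsule):
  [0→1.5]: (0.00+31.22)/2 × 1.5 = 23.415
  [1.5→7.5]: (31.22+19.09)/2 × 6 = 150.93
  [7.5→8]: (19.09+17.50)/2 × 0.5 = 9.1475
  [8→9.5]: (17.50+13.39)/2 × 1.5 = 23.1675
  Sum = 206.66 mcg/mL·hr
Tail: C_last/k_e = 13.39/0.185 = 72.378
AUC_0→∞ (oral capsule) = 206.66 + 72.378 = 279.038 mcg/mL·hr
F = (AUC_ev/D_ev)/(AUC_iv/D_iv) = (279.038/37.5)/(306/25) = 7.44101/12.24 = 0.6079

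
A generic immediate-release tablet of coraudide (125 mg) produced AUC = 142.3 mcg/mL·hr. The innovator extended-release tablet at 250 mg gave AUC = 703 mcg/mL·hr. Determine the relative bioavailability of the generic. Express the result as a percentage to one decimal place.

F_rel = (AUC_test/D_test) / (AUC_ref/D_ref)
      = (142.3/125) / (703/250)
      = 1.1384 / 2.812 = 0.4048 = 40.48%

F_rel = 40.5%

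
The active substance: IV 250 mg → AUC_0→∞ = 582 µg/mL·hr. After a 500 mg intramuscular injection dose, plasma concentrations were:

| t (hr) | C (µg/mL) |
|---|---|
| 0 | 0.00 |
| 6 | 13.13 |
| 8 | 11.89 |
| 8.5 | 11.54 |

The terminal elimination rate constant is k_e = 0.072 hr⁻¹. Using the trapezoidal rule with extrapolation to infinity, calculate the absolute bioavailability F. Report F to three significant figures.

Trapezoidal AUC_0→8.5 (intramuscular injection):
  [0→6]: (0.00+13.13)/2 × 6 = 39.39
  [6→8]: (13.13+11.89)/2 × 2 = 25.02
  [8→8.5]: (11.89+11.54)/2 × 0.5 = 5.8575
  Sum = 70.2675 µg/mL·hr
Tail: C_last/k_e = 11.54/0.072 = 160.278
AUC_0→∞ (intramuscular injection) = 70.2675 + 160.278 = 230.5455 µg/mL·hr
F = (AUC_ev/D_ev)/(AUC_iv/D_iv) = (230.5455/500)/(582/250) = 0.461091/2.328 = 0.1981

F = 0.198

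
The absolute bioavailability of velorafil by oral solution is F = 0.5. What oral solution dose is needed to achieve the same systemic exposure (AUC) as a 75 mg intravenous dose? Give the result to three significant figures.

D_oral = 150 mg

For equal systemic exposure: F × D_ev = D_iv
D_ev = D_iv / F = 75 / 0.5 = 150 mg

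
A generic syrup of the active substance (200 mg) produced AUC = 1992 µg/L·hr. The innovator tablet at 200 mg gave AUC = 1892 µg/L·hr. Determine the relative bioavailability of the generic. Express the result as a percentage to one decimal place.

F_rel = 105.3%

F_rel = (AUC_test/D_test) / (AUC_ref/D_ref)
      = (1992/200) / (1892/200)
      = 9.96 / 9.46 = 1.0529 = 105.29%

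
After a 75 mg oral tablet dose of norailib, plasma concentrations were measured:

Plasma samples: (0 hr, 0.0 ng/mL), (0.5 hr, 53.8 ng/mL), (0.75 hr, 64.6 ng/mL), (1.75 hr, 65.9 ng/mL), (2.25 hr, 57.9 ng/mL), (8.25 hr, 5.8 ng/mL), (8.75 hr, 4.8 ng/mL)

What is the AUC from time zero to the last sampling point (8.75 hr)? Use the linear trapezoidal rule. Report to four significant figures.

AUC = 318.2 ng/mL·hr

Trapezoidal AUC_0→8.75:
  [0→0.5]: (0.0+53.8)/2 × 0.5 = 13.45
  [0.5→0.75]: (53.8+64.6)/2 × 0.25 = 14.8
  [0.75→1.75]: (64.6+65.9)/2 × 1 = 65.25
  [1.75→2.25]: (65.9+57.9)/2 × 0.5 = 30.95
  [2.25→8.25]: (57.9+5.8)/2 × 6 = 191.1
  [8.25→8.75]: (5.8+4.8)/2 × 0.5 = 2.65
  Sum = 318.2 ng/mL·hr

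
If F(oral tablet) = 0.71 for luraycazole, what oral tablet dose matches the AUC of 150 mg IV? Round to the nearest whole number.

D_oral = 211 mg

For equal systemic exposure: F × D_ev = D_iv
D_ev = D_iv / F = 150 / 0.71 = 211.268 mg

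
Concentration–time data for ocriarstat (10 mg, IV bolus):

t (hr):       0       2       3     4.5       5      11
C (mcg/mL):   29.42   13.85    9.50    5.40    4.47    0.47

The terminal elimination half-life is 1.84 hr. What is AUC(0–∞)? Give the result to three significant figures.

Trapezoidal AUC_0→11:
  [0→2]: (29.42+13.85)/2 × 2 = 43.27
  [2→3]: (13.85+9.50)/2 × 1 = 11.675
  [3→4.5]: (9.50+5.40)/2 × 1.5 = 11.175
  [4.5→5]: (5.40+4.47)/2 × 0.5 = 2.4675
  [5→11]: (4.47+0.47)/2 × 6 = 14.82
  Sum = 83.4075 mcg/mL·hr
k_e = ln2 / t½ = 0.693147 / 1.84 = 0.3767 hr^-1
Extrapolated tail: C_last / k_e = 0.47 / 0.3767 = 1.248
AUC_0→∞ = 83.4075 + 1.248 = 84.6555 mcg/mL·hr

AUC = 84.7 mcg/mL·hr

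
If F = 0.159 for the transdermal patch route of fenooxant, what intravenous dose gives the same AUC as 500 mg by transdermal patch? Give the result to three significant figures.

Systemic exposure from an extravascular dose = F × D_ev, so the equivalent IV dose is F × D_ev.
D_iv = F × D_ev = 0.159 × 500 = 79.5 mg

D_iv = 79.5 mg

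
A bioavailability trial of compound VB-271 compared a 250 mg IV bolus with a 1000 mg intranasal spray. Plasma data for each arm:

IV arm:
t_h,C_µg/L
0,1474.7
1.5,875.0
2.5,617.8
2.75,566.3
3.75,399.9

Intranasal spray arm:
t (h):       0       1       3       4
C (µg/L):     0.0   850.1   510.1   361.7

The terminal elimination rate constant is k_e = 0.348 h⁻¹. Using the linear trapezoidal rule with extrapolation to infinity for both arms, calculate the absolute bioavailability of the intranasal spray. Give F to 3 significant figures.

Trapezoidal AUC_0→3.75 (IV):
  [0→1.5]: (1474.7+875.0)/2 × 1.5 = 1762.275
  [1.5→2.5]: (875.0+617.8)/2 × 1 = 746.4
  [2.5→2.75]: (617.8+566.3)/2 × 0.25 = 148.0125
  [2.75→3.75]: (566.3+399.9)/2 × 1 = 483.1
  Sum = 3139.7875 µg/L·h
IV tail: 399.9/0.348 = 1149.138; AUC_iv,0→∞ = 3139.7875 + 1149.138 = 4288.9255 µg/L·h
Trapezoidal AUC_0→4 (intranasal spray):
  [0→1]: (0.0+850.1)/2 × 1 = 425.05
  [1→3]: (850.1+510.1)/2 × 2 = 1360.2
  [3→4]: (510.1+361.7)/2 × 1 = 435.9
  Sum = 2221.15 µg/L·h
intranasal spray tail: 361.7/0.348 = 1039.368; AUC_ev,0→∞ = 2221.15 + 1039.368 = 3260.518 µg/L·h
F = (AUC_ev/D_ev)/(AUC_iv/D_iv) = (3260.518/1000)/(4288.9255/250) = 3.260518/17.155702 = 0.1901

F = 0.190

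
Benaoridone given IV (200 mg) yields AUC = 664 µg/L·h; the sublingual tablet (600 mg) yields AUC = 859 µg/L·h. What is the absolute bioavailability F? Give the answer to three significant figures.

F = 0.431

F = (AUC_ev / D_ev) / (AUC_iv / D_iv)
  = (859/600) / (664/200)
  = 1.43167 / 3.32 = 0.4312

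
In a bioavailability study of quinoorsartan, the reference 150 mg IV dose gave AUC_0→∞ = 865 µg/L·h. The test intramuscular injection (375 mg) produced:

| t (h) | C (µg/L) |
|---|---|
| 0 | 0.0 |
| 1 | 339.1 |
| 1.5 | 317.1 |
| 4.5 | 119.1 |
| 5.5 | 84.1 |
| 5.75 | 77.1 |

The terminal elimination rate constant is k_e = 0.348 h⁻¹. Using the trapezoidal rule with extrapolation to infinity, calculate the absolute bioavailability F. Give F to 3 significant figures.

Trapezoidal AUC_0→5.75 (intramuscular injection):
  [0→1]: (0.0+339.1)/2 × 1 = 169.55
  [1→1.5]: (339.1+317.1)/2 × 0.5 = 164.05
  [1.5→4.5]: (317.1+119.1)/2 × 3 = 654.3
  [4.5→5.5]: (119.1+84.1)/2 × 1 = 101.6
  [5.5→5.75]: (84.1+77.1)/2 × 0.25 = 20.15
  Sum = 1109.65 µg/L·h
Tail: C_last/k_e = 77.1/0.348 = 221.552
AUC_0→∞ (intramuscular injection) = 1109.65 + 221.552 = 1331.202 µg/L·h
F = (AUC_ev/D_ev)/(AUC_iv/D_iv) = (1331.202/375)/(865/150) = 3.549872/5.76667 = 0.6156

F = 0.616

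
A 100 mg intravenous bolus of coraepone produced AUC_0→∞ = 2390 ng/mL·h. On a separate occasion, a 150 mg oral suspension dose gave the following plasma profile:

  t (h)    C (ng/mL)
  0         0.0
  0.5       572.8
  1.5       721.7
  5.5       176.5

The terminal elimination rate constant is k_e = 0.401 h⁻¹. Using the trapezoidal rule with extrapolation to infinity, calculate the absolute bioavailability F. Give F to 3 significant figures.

Trapezoidal AUC_0→5.5 (oral suspension):
  [0→0.5]: (0.0+572.8)/2 × 0.5 = 143.2
  [0.5→1.5]: (572.8+721.7)/2 × 1 = 647.25
  [1.5→5.5]: (721.7+176.5)/2 × 4 = 1796.4
  Sum = 2586.85 ng/mL·h
Tail: C_last/k_e = 176.5/0.401 = 440.150
AUC_0→∞ (oral suspension) = 2586.85 + 440.150 = 3027.0 ng/mL·h
F = (AUC_ev/D_ev)/(AUC_iv/D_iv) = (3027.0/150)/(2390/100) = 20.18/23.9 = 0.8444

F = 0.844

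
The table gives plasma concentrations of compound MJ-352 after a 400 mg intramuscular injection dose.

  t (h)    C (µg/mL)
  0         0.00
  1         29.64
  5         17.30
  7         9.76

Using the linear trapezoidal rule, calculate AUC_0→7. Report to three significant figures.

AUC = 136 µg/mL·h

Trapezoidal AUC_0→7:
  [0→1]: (0.00+29.64)/2 × 1 = 14.82
  [1→5]: (29.64+17.30)/2 × 4 = 93.88
  [5→7]: (17.30+9.76)/2 × 2 = 27.06
  Sum = 135.76 µg/mL·h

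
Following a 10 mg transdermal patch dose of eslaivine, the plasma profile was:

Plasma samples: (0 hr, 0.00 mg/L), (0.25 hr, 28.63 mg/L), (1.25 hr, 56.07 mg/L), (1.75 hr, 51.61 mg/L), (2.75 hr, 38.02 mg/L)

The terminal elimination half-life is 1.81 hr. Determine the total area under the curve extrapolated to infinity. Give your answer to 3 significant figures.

AUC = 217 mg/L·hr

Trapezoidal AUC_0→2.75:
  [0→0.25]: (0.00+28.63)/2 × 0.25 = 3.57875
  [0.25→1.25]: (28.63+56.07)/2 × 1 = 42.35
  [1.25→1.75]: (56.07+51.61)/2 × 0.5 = 26.92
  [1.75→2.75]: (51.61+38.02)/2 × 1 = 44.815
  Sum = 117.66375 mg/L·hr
k_e = ln2 / t½ = 0.693147 / 1.81 = 0.3830 hr^-1
Extrapolated tail: C_last / k_e = 38.02 / 0.383 = 99.269
AUC_0→∞ = 117.66375 + 99.269 = 216.93275 mg/L·hr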